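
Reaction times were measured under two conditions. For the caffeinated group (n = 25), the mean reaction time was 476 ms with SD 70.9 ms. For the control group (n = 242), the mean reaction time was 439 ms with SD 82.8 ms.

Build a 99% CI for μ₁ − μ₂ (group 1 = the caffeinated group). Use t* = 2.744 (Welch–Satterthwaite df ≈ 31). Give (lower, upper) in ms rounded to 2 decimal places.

Per-group SEs: s₁/√n₁ = 70.9/√25 = 14.1800, s₂/√n₂ = 82.8/√242 = 5.3226.
Unpooled SE of the difference: √(201.0724 + 28.33007076) = 15.1460.
Margin of error = t* · SE = 2.744 × 15.1460 = 41.5606.
x̄₁ − x̄₂ = 476 − 439 = 37.0000.
CI: 37.0000 ± 41.5606 = (-4.56, 78.56).

(-4.56, 78.56)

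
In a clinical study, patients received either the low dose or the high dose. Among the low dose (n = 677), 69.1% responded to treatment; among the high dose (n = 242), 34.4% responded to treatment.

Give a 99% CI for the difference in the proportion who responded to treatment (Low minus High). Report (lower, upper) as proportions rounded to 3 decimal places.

SE₁ = √(p̂₁(1−p̂₁)/n₁) = √(0.6910·0.3090/677) = 0.01776; SE₂ = √(0.3440·0.6560/242) = 0.03054.
Independent samples: SE of the difference = √(SE₁² + SE₂²) = √(0.0003154176 + 0.0009326916) = 0.03533.
z* for 99% confidence is 2.576, so the margin of error is 2.576 × 0.03533 = 0.09101.
Point estimate p̂₁ − p̂₂ = 0.6910 − 0.3440 = 0.3470.
0.3470 ± 0.09101 → (0.256, 0.438).

(0.256, 0.438)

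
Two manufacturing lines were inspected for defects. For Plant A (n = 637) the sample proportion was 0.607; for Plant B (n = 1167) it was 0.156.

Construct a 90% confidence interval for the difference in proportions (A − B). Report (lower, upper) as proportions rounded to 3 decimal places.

SE₁ = √(p̂₁(1−p̂₁)/n₁) = √(0.6070·0.3930/637) = 0.01935; SE₂ = √(0.1560·0.8440/1167) = 0.01062.
Independent samples: SE of the difference = √(SE₁² + SE₂²) = √(0.0003744225 + 0.0001127844) = 0.02207.
z* for 90% confidence is 1.645, so the margin of error is 1.645 × 0.02207 = 0.03631.
Point estimate p̂₁ − p̂₂ = 0.6070 − 0.1560 = 0.4510.
0.4510 ± 0.03631 → (0.415, 0.487).

(0.415, 0.487)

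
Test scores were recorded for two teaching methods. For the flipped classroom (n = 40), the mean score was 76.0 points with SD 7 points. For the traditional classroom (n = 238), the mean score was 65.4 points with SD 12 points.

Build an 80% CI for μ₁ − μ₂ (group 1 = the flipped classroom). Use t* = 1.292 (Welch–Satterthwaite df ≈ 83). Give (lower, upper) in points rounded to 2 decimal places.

Per-group SEs: s₁/√n₁ = 7/√40 = 1.1068, s₂/√n₂ = 12/√238 = 0.7778.
Unpooled SE of the difference: √(1.22500624 + 0.60497284) = 1.3528.
Margin of error = t* · SE = 1.292 × 1.3528 = 1.7478.
x̄₁ − x̄₂ = 76.0 − 65.4 = 10.6000.
CI: 10.6000 ± 1.7478 = (8.85, 12.35).

(8.85, 12.35)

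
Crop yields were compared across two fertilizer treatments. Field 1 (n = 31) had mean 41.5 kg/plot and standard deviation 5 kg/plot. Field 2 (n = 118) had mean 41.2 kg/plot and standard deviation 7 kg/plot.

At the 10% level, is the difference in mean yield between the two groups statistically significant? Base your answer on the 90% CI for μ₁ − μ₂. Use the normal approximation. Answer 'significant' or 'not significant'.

not significant

SE₁ = s₁/√n₁ = 5/√31 = 0.8980; SE₂ = 7/√118 = 0.6444.
Independent samples, unequal variances: SE_diff = √(SE₁² + SE₂²) = √(0.806404 + 0.41525136) = 1.1053.
z* = 1.645, so margin of error = 1.645 × 1.1053 = 1.8182.
Difference in means = 41.5 − 41.2 = 0.3000.
0.3000 ± 1.8182 → (-1.5182, 2.1182).
The interval (-1.5182, 2.1182) contains 0, so the difference is not significant.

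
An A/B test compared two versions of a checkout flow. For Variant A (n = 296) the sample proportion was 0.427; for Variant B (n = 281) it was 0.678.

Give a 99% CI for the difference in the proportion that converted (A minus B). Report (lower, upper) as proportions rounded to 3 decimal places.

SE₁ = √(p̂₁(1−p̂₁)/n₁) = √(0.4270·0.5730/296) = 0.02875; SE₂ = √(0.6780·0.3220/281) = 0.02787.
Independent samples: SE of the difference = √(SE₁² + SE₂²) = √(0.0008265625 + 0.0007767369) = 0.04004.
z* for 99% confidence is 2.576, so the margin of error is 2.576 × 0.04004 = 0.10314.
Point estimate p̂₁ − p̂₂ = 0.4270 − 0.6780 = -0.2510.
-0.2510 ± 0.10314 → (-0.354, -0.148).

(-0.354, -0.148)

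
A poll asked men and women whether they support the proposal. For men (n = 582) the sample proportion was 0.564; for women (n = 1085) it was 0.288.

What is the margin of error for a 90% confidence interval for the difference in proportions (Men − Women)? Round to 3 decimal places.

0.041

SE₁ = √(p̂₁(1−p̂₁)/n₁) = √(0.5640·0.4360/582) = 0.02056; SE₂ = √(0.2880·0.7120/1085) = 0.01375.
Independent samples: SE of the difference = √(SE₁² + SE₂²) = √(0.0004227136 + 0.0001890625) = 0.02473.
z* for 90% confidence is 1.645, so the margin of error is 1.645 × 0.02473 = 0.04068.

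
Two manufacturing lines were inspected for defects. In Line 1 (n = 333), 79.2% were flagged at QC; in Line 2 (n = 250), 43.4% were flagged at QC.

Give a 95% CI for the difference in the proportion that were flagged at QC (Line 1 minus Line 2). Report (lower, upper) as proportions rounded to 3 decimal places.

(0.283, 0.433)

SE₁ = √(p̂₁(1−p̂₁)/n₁) = √(0.7920·0.2080/333) = 0.02224; SE₂ = √(0.4340·0.5660/250) = 0.03135.
Independent samples: SE of the difference = √(SE₁² + SE₂²) = √(0.0004946176 + 0.0009828225) = 0.03844.
z* for 95% confidence is 1.960, so the margin of error is 1.960 × 0.03844 = 0.07534.
Point estimate p̂₁ − p̂₂ = 0.7920 − 0.4340 = 0.3580.
0.3580 ± 0.07534 → (0.283, 0.433).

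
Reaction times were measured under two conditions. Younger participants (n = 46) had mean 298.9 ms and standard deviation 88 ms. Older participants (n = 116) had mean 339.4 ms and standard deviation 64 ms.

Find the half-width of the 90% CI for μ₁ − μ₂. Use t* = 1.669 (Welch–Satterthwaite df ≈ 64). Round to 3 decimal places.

23.818

Standard errors of each mean: 88/√46 = 12.9749 and 64/√116 = 5.9423.
SE(x̄₁ − x̄₂) = √(12.9749² + 5.9423²) = 14.2709 for independent samples with unequal variances.
With t* = 1.669, the margin is 1.669 × 14.2709 = 23.8181.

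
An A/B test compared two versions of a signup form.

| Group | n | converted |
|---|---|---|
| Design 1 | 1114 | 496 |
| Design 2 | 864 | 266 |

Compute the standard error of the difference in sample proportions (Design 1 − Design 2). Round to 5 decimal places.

0.02164

Sample proportions: 496/1114 = 0.4452, 266/864 = 0.3079.
Each SE is √(p̂(1−p̂)/n): √(0.4452·0.5548/1114) = 0.01489 and √(0.3079·0.6921/864) = 0.01570.
SE(p̂₁ − p̂₂) = √(SE₁² + SE₂²) = √(0.0002217121 + 0.00024649) = 0.02164, since the two samples are independent.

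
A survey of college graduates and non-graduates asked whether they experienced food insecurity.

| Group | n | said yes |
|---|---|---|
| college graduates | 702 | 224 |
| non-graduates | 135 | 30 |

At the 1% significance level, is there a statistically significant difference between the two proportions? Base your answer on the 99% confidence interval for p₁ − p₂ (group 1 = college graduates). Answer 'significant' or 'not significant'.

not significant

First, p̂₁ = 224/702 = 0.3191; p̂₂ = 30/135 = 0.2222.
The two standard errors are √(0.3191×0.6809/702) = 0.01759 and √(0.2222×0.7778/135) = 0.03578.
Because the samples are independent, SE_diff = √(0.01759² + 0.03578²) = 0.03987.
Using z* = 2.576 for 99%, ME = 2.576 × 0.03987 = 0.10271.
p̂₁ − p̂₂ = 0.0969; interval 0.0969 ± 0.10271 gives (-0.00581, 0.19961).
The interval (-0.00581, 0.19961) contains 0, so the difference is not significant.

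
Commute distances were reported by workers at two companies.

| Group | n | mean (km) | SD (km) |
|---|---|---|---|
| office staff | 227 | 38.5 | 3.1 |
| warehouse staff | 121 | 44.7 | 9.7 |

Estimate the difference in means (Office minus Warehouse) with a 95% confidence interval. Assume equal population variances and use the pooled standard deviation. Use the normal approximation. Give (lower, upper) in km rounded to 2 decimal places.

(-7.58, -4.82)

Pooled variance s_p² = [226·3.1² + 120·9.7²] / (227+121−2) = 38.9094, so s_p = 6.2377.
SE_diff = s_p·√(1/n₁ + 1/n₂) = 6.2377·√(1/227 + 1/121) = 0.7021.
z* = 1.960; margin = 1.960 × 0.7021 = 1.3761.
Difference = 38.5 − 44.7 = -6.2000.
-6.2000 ± 1.3761 → (-7.58, -4.82).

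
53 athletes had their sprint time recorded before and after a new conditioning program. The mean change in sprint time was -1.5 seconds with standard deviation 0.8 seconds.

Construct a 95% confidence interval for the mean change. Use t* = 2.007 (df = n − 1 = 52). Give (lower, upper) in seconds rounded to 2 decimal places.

(-1.72, -1.28)

Paired design: SE = s_d/√n = 0.8/√53 = 0.1099.
t* = 2.007; margin of error = 2.007 × 0.1099 = 0.2206.
-1.5 ± 0.2206 → (-1.72, -1.28).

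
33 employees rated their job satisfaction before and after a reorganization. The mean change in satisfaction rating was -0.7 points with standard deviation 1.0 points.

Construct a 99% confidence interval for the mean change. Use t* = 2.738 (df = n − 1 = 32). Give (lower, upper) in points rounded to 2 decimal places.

(-1.18, -0.22)

This is a matched-pairs design, so SE = s_d/√n = 1.0/√33 = 0.1741.
Margin = 2.738 × 0.1741 = 0.4767; the interval is -0.7 ± 0.4767 = (-1.18, -0.22).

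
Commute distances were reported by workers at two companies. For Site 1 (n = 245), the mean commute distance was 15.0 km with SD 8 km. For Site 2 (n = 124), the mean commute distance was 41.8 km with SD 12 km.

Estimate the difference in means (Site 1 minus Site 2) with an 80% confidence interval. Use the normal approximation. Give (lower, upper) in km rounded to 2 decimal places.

(-28.33, -25.27)

SE₁ = s₁/√n₁ = 8/√245 = 0.5111; SE₂ = 12/√124 = 1.0776.
Independent samples, unequal variances: SE_diff = √(SE₁² + SE₂²) = √(0.26122321 + 1.16122176) = 1.1927.
z* = 1.282, so margin of error = 1.282 × 1.1927 = 1.5290.
Difference in means = 15.0 − 41.8 = -26.8000.
-26.8000 ± 1.5290 → (-28.33, -25.27).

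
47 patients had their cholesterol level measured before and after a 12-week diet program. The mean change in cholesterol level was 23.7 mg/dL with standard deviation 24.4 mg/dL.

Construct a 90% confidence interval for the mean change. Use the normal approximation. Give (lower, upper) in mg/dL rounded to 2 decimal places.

Paired design: SE = s_d/√n = 24.4/√47 = 3.5591.
z* = 1.645; margin of error = 1.645 × 3.5591 = 5.8547.
23.7 ± 5.8547 → (17.85, 29.55).

(17.85, 29.55)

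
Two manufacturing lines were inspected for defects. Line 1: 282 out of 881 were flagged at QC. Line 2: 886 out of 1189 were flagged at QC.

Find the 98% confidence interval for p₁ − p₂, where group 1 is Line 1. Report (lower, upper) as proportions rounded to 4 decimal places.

Sample proportions: 282/881 = 0.3201, 886/1189 = 0.7452.
Each SE is √(p̂(1−p̂)/n): √(0.3201·0.6799/881) = 0.01572 and √(0.7452·0.2548/1189) = 0.01264.
SE(p̂₁ − p̂₂) = √(SE₁² + SE₂²) = √(0.0002471184 + 0.0001597696) = 0.02017, since the two samples are independent.
At 98% confidence z* = 2.326; margin = 2.326 × 0.02017 = 0.04692.
The difference is 0.3201 − 0.7452 = -0.4251, so the interval is -0.4251 ± 0.04692 = (-0.4720, -0.3782).

(-0.4720, -0.3782)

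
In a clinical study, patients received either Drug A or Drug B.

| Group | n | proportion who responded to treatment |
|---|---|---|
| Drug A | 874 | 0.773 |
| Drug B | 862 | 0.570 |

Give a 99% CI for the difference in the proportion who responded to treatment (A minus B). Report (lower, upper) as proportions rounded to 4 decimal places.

The two standard errors are √(0.7730×0.2270/874) = 0.01417 and √(0.5700×0.4300/862) = 0.01686.
Because the samples are independent, SE_diff = √(0.01417² + 0.01686²) = 0.02202.
Using z* = 2.576 for 99%, ME = 2.576 × 0.02202 = 0.05672.
p̂₁ − p̂₂ = 0.2030; interval 0.2030 ± 0.05672 gives (0.1463, 0.2597).

(0.1463, 0.2597)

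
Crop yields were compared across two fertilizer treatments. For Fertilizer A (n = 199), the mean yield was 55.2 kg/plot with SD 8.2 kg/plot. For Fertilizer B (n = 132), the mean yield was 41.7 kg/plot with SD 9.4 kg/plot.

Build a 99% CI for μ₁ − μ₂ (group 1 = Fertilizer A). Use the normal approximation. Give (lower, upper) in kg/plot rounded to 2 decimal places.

Standard errors of each mean: 8.2/√199 = 0.5813 and 9.4/√132 = 0.8182.
SE(x̄₁ − x̄₂) = √(0.5813² + 0.8182²) = 1.0037 for independent samples with unequal variances.
With z* = 2.576, the margin is 2.576 × 1.0037 = 2.5855.
x̄₁ − x̄₂ = 55.2 − 41.7 = 13.5000; the interval is 13.5000 ± 2.5855 = (10.91, 16.09).

(10.91, 16.09)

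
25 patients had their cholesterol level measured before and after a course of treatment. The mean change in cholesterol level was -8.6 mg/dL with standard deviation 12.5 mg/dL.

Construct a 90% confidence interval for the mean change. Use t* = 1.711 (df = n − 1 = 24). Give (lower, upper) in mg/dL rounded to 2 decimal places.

(-12.88, -4.32)

Paired design: SE = s_d/√n = 12.5/√25 = 2.5000.
t* = 1.711; margin of error = 1.711 × 2.5000 = 4.2775.
-8.6 ± 4.2775 → (-12.88, -4.32).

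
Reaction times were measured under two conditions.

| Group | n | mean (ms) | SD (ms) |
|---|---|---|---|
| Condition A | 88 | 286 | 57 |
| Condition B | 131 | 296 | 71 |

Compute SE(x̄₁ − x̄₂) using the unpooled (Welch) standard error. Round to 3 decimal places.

Standard errors of each mean: 57/√88 = 6.0762 and 71/√131 = 6.2033.
SE(x̄₁ − x̄₂) = √(6.0762² + 6.2033²) = 8.6834 for independent samples with unequal variances.

8.683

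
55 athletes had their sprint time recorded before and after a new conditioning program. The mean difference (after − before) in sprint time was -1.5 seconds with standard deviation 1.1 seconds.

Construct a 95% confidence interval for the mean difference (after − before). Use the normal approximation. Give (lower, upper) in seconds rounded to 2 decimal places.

This is a matched-pairs design, so SE = s_d/√n = 1.1/√55 = 0.1483.
Margin = 1.960 × 0.1483 = 0.2907; the interval is -1.5 ± 0.2907 = (-1.79, -1.21).

(-1.79, -1.21)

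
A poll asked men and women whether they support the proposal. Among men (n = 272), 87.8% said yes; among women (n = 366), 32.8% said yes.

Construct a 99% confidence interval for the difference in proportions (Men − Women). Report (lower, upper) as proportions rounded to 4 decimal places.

The two standard errors are √(0.8780×0.1220/272) = 0.01984 and √(0.3280×0.6720/366) = 0.02454.
Because the samples are independent, SE_diff = √(0.01984² + 0.02454²) = 0.03156.
Using z* = 2.576 for 99%, ME = 2.576 × 0.03156 = 0.08130.
p̂₁ − p̂₂ = 0.5500; interval 0.5500 ± 0.08130 gives (0.4687, 0.6313).

(0.4687, 0.6313)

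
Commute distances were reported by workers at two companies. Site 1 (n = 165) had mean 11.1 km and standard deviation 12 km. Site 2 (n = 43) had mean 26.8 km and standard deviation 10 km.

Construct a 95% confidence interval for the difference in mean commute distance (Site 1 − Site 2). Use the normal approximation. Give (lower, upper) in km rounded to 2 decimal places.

(-19.21, -12.19)

SE₁ = s₁/√n₁ = 12/√165 = 0.9342; SE₂ = 10/√43 = 1.5250.
Independent samples, unequal variances: SE_diff = √(SE₁² + SE₂²) = √(0.87272964 + 2.325625) = 1.7884.
z* = 1.960, so margin of error = 1.960 × 1.7884 = 3.5053.
Difference in means = 11.1 − 26.8 = -15.7000.
-15.7000 ± 3.5053 → (-19.21, -12.19).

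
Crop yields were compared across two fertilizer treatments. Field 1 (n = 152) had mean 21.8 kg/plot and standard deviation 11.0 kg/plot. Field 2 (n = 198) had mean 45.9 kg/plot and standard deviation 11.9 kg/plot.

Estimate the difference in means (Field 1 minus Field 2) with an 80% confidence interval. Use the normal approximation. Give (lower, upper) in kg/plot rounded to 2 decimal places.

Per-group SEs: s₁/√n₁ = 11.0/√152 = 0.8922, s₂/√n₂ = 11.9/√198 = 0.8457.
Unpooled SE of the difference: √(0.79602084 + 0.71520849) = 1.2293.
Margin of error = z* · SE = 1.282 × 1.2293 = 1.5760.
x̄₁ − x̄₂ = 21.8 − 45.9 = -24.1000.
CI: -24.1000 ± 1.5760 = (-25.68, -22.52).

(-25.68, -22.52)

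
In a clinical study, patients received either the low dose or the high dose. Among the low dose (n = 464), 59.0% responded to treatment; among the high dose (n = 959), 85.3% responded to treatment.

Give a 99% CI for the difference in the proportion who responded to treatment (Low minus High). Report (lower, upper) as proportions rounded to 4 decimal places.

(-0.3288, -0.1972)

The two standard errors are √(0.5900×0.4100/464) = 0.02283 and √(0.8530×0.1470/959) = 0.01143.
Because the samples are independent, SE_diff = √(0.02283² + 0.01143²) = 0.02553.
Using z* = 2.576 for 99%, ME = 2.576 × 0.02553 = 0.06577.
p̂₁ − p̂₂ = -0.2630; interval -0.2630 ± 0.06577 gives (-0.3288, -0.1972).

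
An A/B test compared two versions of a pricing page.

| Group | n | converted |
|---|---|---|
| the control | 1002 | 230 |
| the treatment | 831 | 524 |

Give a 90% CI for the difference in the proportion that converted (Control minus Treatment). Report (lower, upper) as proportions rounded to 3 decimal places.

(-0.436, -0.366)

p̂₁ = 230/1002 = 0.2295 and p̂₂ = 524/831 = 0.6306.
SE₁ = √(p̂₁(1−p̂₁)/n₁) = √(0.2295·0.7705/1002) = 0.01328; SE₂ = √(0.6306·0.3694/831) = 0.01674.
Independent samples: SE of the difference = √(SE₁² + SE₂²) = √(0.0001763584 + 0.0002802276) = 0.02137.
z* for 90% confidence is 1.645, so the margin of error is 1.645 × 0.02137 = 0.03515.
Point estimate p̂₁ − p̂₂ = 0.2295 − 0.6306 = -0.4011.
-0.4011 ± 0.03515 → (-0.436, -0.366).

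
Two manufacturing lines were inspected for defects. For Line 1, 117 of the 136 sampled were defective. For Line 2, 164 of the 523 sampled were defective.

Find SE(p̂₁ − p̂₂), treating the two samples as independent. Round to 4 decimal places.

First, p̂₁ = 117/136 = 0.8603; p̂₂ = 164/523 = 0.3136.
The two standard errors are √(0.8603×0.1397/136) = 0.02973 and √(0.3136×0.6864/523) = 0.02029.
Because the samples are independent, SE_diff = √(0.02973² + 0.02029²) = 0.03599.

0.0360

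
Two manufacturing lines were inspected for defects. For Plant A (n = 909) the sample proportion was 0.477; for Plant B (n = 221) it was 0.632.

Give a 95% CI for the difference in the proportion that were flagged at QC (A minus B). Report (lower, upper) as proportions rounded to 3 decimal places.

(-0.226, -0.084)

Each SE is √(p̂(1−p̂)/n): √(0.4770·0.5230/909) = 0.01657 and √(0.6320·0.3680/221) = 0.03244.
SE(p̂₁ − p̂₂) = √(SE₁² + SE₂²) = √(0.0002745649 + 0.0010523536) = 0.03643, since the two samples are independent.
At 95% confidence z* = 1.960; margin = 1.960 × 0.03643 = 0.07140.
The difference is 0.4770 − 0.6320 = -0.1550, so the interval is -0.1550 ± 0.07140 = (-0.226, -0.084).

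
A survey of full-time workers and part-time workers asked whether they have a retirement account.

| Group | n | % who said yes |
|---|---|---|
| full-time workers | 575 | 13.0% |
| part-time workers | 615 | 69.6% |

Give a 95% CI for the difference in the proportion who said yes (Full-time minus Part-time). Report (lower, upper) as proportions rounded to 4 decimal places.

Each SE is √(p̂(1−p̂)/n): √(0.1300·0.8700/575) = 0.01402 and √(0.6960·0.3040/615) = 0.01855.
SE(p̂₁ − p̂₂) = √(SE₁² + SE₂²) = √(0.0001965604 + 0.0003441025) = 0.02325, since the two samples are independent.
At 95% confidence z* = 1.960; margin = 1.960 × 0.02325 = 0.04557.
The difference is 0.1300 − 0.6960 = -0.5660, so the interval is -0.5660 ± 0.04557 = (-0.6116, -0.5204).

(-0.6116, -0.5204)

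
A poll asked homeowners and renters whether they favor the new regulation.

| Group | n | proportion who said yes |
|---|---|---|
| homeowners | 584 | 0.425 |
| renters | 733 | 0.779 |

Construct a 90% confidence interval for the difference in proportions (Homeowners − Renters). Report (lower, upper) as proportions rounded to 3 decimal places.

(-0.396, -0.312)

SE₁ = √(p̂₁(1−p̂₁)/n₁) = √(0.4250·0.5750/584) = 0.02046; SE₂ = √(0.7790·0.2210/733) = 0.01533.
Independent samples: SE of the difference = √(SE₁² + SE₂²) = √(0.0004186116 + 0.0002350089) = 0.02557.
z* for 90% confidence is 1.645, so the margin of error is 1.645 × 0.02557 = 0.04206.
Point estimate p̂₁ − p̂₂ = 0.4250 − 0.7790 = -0.3540.
-0.3540 ± 0.04206 → (-0.396, -0.312).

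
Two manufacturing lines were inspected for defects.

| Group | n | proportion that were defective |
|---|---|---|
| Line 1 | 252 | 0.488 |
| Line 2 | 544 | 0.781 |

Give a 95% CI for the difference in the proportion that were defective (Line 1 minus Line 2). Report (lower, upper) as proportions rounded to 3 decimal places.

(-0.364, -0.222)

Each SE is √(p̂(1−p̂)/n): √(0.4880·0.5120/252) = 0.03149 and √(0.7810·0.2190/544) = 0.01773.
SE(p̂₁ − p̂₂) = √(SE₁² + SE₂²) = √(0.0009916201 + 0.0003143529) = 0.03614, since the two samples are independent.
At 95% confidence z* = 1.960; margin = 1.960 × 0.03614 = 0.07083.
The difference is 0.4880 − 0.7810 = -0.2930, so the interval is -0.2930 ± 0.07083 = (-0.364, -0.222).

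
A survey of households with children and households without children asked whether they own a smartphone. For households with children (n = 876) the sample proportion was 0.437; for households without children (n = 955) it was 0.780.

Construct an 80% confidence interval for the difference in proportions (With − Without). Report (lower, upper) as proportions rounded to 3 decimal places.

The two standard errors are √(0.4370×0.5630/876) = 0.01676 and √(0.7800×0.2200/955) = 0.01340.
Because the samples are independent, SE_diff = √(0.01676² + 0.01340²) = 0.02146.
Using z* = 1.282 for 80%, ME = 1.282 × 0.02146 = 0.02751.
p̂₁ − p̂₂ = -0.3430; interval -0.3430 ± 0.02751 gives (-0.371, -0.315).

(-0.371, -0.315)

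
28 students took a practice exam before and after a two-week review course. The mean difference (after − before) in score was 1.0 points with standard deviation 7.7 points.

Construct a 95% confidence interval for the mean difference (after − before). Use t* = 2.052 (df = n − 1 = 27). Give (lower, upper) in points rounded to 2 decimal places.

Paired design: SE = s_d/√n = 7.7/√28 = 1.4552.
t* = 2.052; margin of error = 2.052 × 1.4552 = 2.9861.
1.0 ± 2.9861 → (-1.99, 3.99).

(-1.99, 3.99)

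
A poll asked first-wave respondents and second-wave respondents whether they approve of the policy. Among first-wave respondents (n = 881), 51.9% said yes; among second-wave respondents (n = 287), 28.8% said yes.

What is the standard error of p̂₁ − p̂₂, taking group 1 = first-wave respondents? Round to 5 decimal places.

0.03159

SE₁ = √(p̂₁(1−p̂₁)/n₁) = √(0.5190·0.4810/881) = 0.01683; SE₂ = √(0.2880·0.7120/287) = 0.02673.
Independent samples: SE of the difference = √(SE₁² + SE₂²) = √(0.0002832489 + 0.0007144929) = 0.03159.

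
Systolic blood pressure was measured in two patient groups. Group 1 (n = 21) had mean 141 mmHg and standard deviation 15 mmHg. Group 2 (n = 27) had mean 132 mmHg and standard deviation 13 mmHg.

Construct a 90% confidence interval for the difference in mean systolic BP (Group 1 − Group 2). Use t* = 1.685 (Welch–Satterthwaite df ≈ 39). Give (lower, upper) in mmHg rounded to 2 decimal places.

(2.06, 15.94)

SE₁ = s₁/√n₁ = 15/√21 = 3.2733; SE₂ = 13/√27 = 2.5019.
Independent samples, unequal variances: SE_diff = √(SE₁² + SE₂²) = √(10.71449289 + 6.25950361) = 4.1200.
t* = 1.685, so margin of error = 1.685 × 4.1200 = 6.9422.
Difference in means = 141 − 132 = 9.0000.
9.0000 ± 6.9422 → (2.06, 15.94).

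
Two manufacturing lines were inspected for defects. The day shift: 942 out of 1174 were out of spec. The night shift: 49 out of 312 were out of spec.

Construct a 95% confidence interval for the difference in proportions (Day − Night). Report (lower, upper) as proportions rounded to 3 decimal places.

Sample proportions: 942/1174 = 0.8024, 49/312 = 0.1571.
Each SE is √(p̂(1−p̂)/n): √(0.8024·0.1976/1174) = 0.01162 and √(0.1571·0.8429/312) = 0.02060.
SE(p̂₁ − p̂₂) = √(SE₁² + SE₂²) = √(0.0001350244 + 0.00042436) = 0.02365, since the two samples are independent.
At 95% confidence z* = 1.960; margin = 1.960 × 0.02365 = 0.04635.
The difference is 0.8024 − 0.1571 = 0.6453, so the interval is 0.6453 ± 0.04635 = (0.599, 0.692).

(0.599, 0.692)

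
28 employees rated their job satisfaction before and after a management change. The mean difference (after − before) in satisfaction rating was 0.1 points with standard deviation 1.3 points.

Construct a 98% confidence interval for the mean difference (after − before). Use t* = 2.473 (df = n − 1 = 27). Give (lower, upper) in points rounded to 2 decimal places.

Paired design: SE = s_d/√n = 1.3/√28 = 0.2457.
t* = 2.473; margin of error = 2.473 × 0.2457 = 0.6076.
0.1 ± 0.6076 → (-0.51, 0.71).

(-0.51, 0.71)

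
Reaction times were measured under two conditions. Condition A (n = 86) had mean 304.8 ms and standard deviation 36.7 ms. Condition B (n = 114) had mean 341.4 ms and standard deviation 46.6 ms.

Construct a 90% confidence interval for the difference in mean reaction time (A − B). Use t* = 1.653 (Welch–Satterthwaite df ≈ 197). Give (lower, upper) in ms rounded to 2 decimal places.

(-46.34, -26.86)

Standard errors of each mean: 36.7/√86 = 3.9575 and 46.6/√114 = 4.3645.
SE(x̄₁ − x̄₂) = √(3.9575² + 4.3645²) = 5.8916 for independent samples with unequal variances.
With t* = 1.653, the margin is 1.653 × 5.8916 = 9.7388.
x̄₁ − x̄₂ = 304.8 − 341.4 = -36.6000; the interval is -36.6000 ± 9.7388 = (-46.34, -26.86).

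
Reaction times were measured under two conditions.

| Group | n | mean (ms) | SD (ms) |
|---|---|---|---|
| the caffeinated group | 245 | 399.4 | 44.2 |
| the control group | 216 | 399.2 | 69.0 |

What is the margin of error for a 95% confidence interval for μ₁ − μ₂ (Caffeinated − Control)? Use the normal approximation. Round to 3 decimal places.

Standard errors of each mean: 44.2/√245 = 2.8238 and 69.0/√216 = 4.6949.
SE(x̄₁ − x̄₂) = √(2.8238² + 4.6949²) = 5.4787 for independent samples with unequal variances.
With z* = 1.960, the margin is 1.960 × 5.4787 = 10.7383.

10.738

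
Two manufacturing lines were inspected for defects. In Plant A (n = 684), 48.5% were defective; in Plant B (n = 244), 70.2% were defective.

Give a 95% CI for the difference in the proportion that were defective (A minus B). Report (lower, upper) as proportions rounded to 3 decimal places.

(-0.286, -0.148)

Each SE is √(p̂(1−p̂)/n): √(0.4850·0.5150/684) = 0.01911 and √(0.7020·0.2980/244) = 0.02928.
SE(p̂₁ − p̂₂) = √(SE₁² + SE₂²) = √(0.0003651921 + 0.0008573184) = 0.03496, since the two samples are independent.
At 95% confidence z* = 1.960; margin = 1.960 × 0.03496 = 0.06852.
The difference is 0.4850 − 0.7020 = -0.2170, so the interval is -0.2170 ± 0.06852 = (-0.286, -0.148).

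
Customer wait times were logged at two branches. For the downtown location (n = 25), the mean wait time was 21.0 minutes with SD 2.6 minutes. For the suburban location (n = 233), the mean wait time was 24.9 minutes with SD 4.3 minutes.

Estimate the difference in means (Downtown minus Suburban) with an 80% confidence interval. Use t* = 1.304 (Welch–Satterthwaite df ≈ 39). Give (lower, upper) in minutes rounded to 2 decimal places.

SE₁ = s₁/√n₁ = 2.6/√25 = 0.5200; SE₂ = 4.3/√233 = 0.2817.
Independent samples, unequal variances: SE_diff = √(SE₁² + SE₂²) = √(0.2704 + 0.07935489) = 0.5914.
t* = 1.304, so margin of error = 1.304 × 0.5914 = 0.7712.
Difference in means = 21.0 − 24.9 = -3.9000.
-3.9000 ± 0.7712 → (-4.67, -3.13).

(-4.67, -3.13)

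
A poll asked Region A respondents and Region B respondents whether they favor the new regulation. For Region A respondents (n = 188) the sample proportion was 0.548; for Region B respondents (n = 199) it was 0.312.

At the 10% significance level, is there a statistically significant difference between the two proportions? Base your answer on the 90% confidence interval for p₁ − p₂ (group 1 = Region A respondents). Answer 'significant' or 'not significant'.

Each SE is √(p̂(1−p̂)/n): √(0.5480·0.4520/188) = 0.03630 and √(0.3120·0.6880/199) = 0.03284.
SE(p̂₁ − p̂₂) = √(SE₁² + SE₂²) = √(0.00131769 + 0.0010784656) = 0.04895, since the two samples are independent.
At 90% confidence z* = 1.645; margin = 1.645 × 0.04895 = 0.08052.
The difference is 0.5480 − 0.3120 = 0.2360, so the interval is 0.2360 ± 0.08052 = (0.15548, 0.31652).
The interval (0.15548, 0.31652) does not contain 0, so the difference is significant.

significant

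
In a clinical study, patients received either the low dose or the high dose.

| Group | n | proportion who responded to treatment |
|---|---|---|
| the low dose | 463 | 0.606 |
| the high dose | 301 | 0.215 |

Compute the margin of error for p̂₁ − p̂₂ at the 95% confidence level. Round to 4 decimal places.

The two standard errors are √(0.6060×0.3940/463) = 0.02271 and √(0.2150×0.7850/301) = 0.02368.
Because the samples are independent, SE_diff = √(0.02271² + 0.02368²) = 0.03281.
Using z* = 1.960 for 95%, ME = 1.960 × 0.03281 = 0.06431.

0.0643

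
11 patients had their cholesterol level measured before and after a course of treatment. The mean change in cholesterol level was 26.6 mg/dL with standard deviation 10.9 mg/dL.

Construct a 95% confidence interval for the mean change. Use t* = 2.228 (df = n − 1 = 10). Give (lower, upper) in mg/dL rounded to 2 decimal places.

Paired design: SE = s_d/√n = 10.9/√11 = 3.2865.
t* = 2.228; margin of error = 2.228 × 3.2865 = 7.3223.
26.6 ± 7.3223 → (19.28, 33.92).

(19.28, 33.92)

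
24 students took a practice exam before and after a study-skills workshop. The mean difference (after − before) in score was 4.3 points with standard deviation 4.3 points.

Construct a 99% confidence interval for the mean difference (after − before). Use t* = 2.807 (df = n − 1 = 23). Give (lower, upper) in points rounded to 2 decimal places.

This is a matched-pairs design, so SE = s_d/√n = 4.3/√24 = 0.8777.
Margin = 2.807 × 0.8777 = 2.4637; the interval is 4.3 ± 2.4637 = (1.84, 6.76).

(1.84, 6.76)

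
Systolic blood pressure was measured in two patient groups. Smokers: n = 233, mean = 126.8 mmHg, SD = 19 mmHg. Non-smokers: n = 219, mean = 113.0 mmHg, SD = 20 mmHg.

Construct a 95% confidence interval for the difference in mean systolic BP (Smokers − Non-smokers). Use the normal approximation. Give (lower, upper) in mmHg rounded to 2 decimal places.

SE₁ = s₁/√n₁ = 19/√233 = 1.2447; SE₂ = 20/√219 = 1.3515.
Independent samples, unequal variances: SE_diff = √(SE₁² + SE₂²) = √(1.54927809 + 1.82655225) = 1.8373.
z* = 1.960, so margin of error = 1.960 × 1.8373 = 3.6011.
Difference in means = 126.8 − 113.0 = 13.8000.
13.8000 ± 3.6011 → (10.20, 17.40).

(10.20, 17.40)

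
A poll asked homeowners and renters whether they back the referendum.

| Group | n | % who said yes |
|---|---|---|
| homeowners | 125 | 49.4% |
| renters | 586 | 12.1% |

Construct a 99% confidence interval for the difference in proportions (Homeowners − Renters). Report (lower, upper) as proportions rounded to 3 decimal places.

(0.253, 0.493)

The two standard errors are √(0.4940×0.5060/125) = 0.04472 and √(0.1210×0.8790/586) = 0.01347.
Because the samples are independent, SE_diff = √(0.04472² + 0.01347²) = 0.04670.
Using z* = 2.576 for 99%, ME = 2.576 × 0.04670 = 0.12030.
p̂₁ − p̂₂ = 0.3730; interval 0.3730 ± 0.12030 gives (0.253, 0.493).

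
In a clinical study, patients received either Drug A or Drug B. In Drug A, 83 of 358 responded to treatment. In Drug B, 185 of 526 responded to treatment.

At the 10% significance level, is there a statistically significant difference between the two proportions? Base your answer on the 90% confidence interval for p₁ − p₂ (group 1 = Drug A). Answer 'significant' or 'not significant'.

significant

First, p̂₁ = 83/358 = 0.2318; p̂₂ = 185/526 = 0.3517.
The two standard errors are √(0.2318×0.7682/358) = 0.02230 and √(0.3517×0.6483/526) = 0.02082.
Because the samples are independent, SE_diff = √(0.02230² + 0.02082²) = 0.03051.
Using z* = 1.645 for 90%, ME = 1.645 × 0.03051 = 0.05019.
p̂₁ − p̂₂ = -0.1199; interval -0.1199 ± 0.05019 gives (-0.17009, -0.06971).
The interval (-0.17009, -0.06971) does not contain 0, so the difference is significant.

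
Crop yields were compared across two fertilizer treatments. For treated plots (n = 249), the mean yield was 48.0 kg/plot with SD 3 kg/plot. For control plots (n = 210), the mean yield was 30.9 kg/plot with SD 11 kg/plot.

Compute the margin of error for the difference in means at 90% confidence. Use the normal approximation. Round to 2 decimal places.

1.29

Standard errors of each mean: 3/√249 = 0.1901 and 11/√210 = 0.7591.
SE(x̄₁ − x̄₂) = √(0.1901² + 0.7591²) = 0.7825 for independent samples with unequal variances.
With z* = 1.645, the margin is 1.645 × 0.7825 = 1.2872.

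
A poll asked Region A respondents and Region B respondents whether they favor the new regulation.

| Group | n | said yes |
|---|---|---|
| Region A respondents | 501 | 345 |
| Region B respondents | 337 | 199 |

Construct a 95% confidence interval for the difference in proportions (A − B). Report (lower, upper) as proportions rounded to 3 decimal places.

(0.032, 0.164)

p̂₁ = 345/501 = 0.6886 and p̂₂ = 199/337 = 0.5905.
SE₁ = √(p̂₁(1−p̂₁)/n₁) = √(0.6886·0.3114/501) = 0.02069; SE₂ = √(0.5905·0.4095/337) = 0.02679.
Independent samples: SE of the difference = √(SE₁² + SE₂²) = √(0.0004280761 + 0.0007177041) = 0.03385.
z* for 95% confidence is 1.960, so the margin of error is 1.960 × 0.03385 = 0.06635.
Point estimate p̂₁ − p̂₂ = 0.6886 − 0.5905 = 0.0981.
0.0981 ± 0.06635 → (0.032, 0.164).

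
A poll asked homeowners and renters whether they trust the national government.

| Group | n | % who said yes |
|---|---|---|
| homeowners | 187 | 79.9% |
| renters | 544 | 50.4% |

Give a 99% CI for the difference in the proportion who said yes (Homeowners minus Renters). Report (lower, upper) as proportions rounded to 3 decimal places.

SE₁ = √(p̂₁(1−p̂₁)/n₁) = √(0.7990·0.2010/187) = 0.02931; SE₂ = √(0.5040·0.4960/544) = 0.02144.
Independent samples: SE of the difference = √(SE₁² + SE₂²) = √(0.0008590761 + 0.0004596736) = 0.03631.
z* for 99% confidence is 2.576, so the margin of error is 2.576 × 0.03631 = 0.09353.
Point estimate p̂₁ − p̂₂ = 0.7990 − 0.5040 = 0.2950.
0.2950 ± 0.09353 → (0.201, 0.389).

(0.201, 0.389)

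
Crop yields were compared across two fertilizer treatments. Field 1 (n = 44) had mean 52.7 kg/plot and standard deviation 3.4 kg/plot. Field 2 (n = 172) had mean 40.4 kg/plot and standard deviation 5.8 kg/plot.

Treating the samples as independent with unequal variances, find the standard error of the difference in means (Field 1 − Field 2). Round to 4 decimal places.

Standard errors of each mean: 3.4/√44 = 0.5126 and 5.8/√172 = 0.4422.
SE(x̄₁ − x̄₂) = √(0.5126² + 0.4422²) = 0.6770 for independent samples with unequal variances.

0.6770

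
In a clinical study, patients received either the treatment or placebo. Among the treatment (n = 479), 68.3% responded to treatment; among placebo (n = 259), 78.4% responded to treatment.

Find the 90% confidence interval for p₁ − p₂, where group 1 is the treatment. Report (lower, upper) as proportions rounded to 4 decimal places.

(-0.1557, -0.0463)

SE₁ = √(p̂₁(1−p̂₁)/n₁) = √(0.6830·0.3170/479) = 0.02126; SE₂ = √(0.7840·0.2160/259) = 0.02557.
Independent samples: SE of the difference = √(SE₁² + SE₂²) = √(0.0004519876 + 0.0006538249) = 0.03325.
z* for 90% confidence is 1.645, so the margin of error is 1.645 × 0.03325 = 0.05470.
Point estimate p̂₁ − p̂₂ = 0.6830 − 0.7840 = -0.1010.
-0.1010 ± 0.05470 → (-0.1557, -0.0463).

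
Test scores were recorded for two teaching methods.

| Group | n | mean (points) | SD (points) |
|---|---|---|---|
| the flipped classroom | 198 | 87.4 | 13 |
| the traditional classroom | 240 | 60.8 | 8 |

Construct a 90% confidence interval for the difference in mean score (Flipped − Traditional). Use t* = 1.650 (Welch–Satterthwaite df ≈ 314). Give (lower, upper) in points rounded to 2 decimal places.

Per-group SEs: s₁/√n₁ = 13/√198 = 0.9239, s₂/√n₂ = 8/√240 = 0.5164.
Unpooled SE of the difference: √(0.85359121 + 0.26666896) = 1.0584.
Margin of error = t* · SE = 1.650 × 1.0584 = 1.7464.
x̄₁ − x̄₂ = 87.4 − 60.8 = 26.6000.
CI: 26.6000 ± 1.7464 = (24.85, 28.35).

(24.85, 28.35)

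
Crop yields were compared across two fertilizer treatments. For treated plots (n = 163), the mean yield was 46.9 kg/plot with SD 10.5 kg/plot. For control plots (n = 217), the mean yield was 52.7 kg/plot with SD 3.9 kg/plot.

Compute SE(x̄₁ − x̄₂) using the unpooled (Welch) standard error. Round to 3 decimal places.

Per-group SEs: s₁/√n₁ = 10.5/√163 = 0.8224, s₂/√n₂ = 3.9/√217 = 0.2647.
Unpooled SE of the difference: √(0.67634176 + 0.07006609) = 0.8639.

0.864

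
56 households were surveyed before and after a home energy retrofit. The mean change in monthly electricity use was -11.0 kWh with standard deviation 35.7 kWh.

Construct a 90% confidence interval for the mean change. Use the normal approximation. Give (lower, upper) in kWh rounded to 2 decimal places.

Paired design: SE = s_d/√n = 35.7/√56 = 4.7706.
z* = 1.645; margin of error = 1.645 × 4.7706 = 7.8476.
-11.0 ± 7.8476 → (-18.85, -3.15).

(-18.85, -3.15)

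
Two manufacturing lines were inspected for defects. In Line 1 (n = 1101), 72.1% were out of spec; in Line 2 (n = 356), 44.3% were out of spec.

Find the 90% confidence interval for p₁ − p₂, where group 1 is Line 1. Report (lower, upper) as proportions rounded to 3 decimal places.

SE₁ = √(p̂₁(1−p̂₁)/n₁) = √(0.7210·0.2790/1101) = 0.01352; SE₂ = √(0.4430·0.5570/356) = 0.02633.
Independent samples: SE of the difference = √(SE₁² + SE₂²) = √(0.0001827904 + 0.0006932689) = 0.02960.
z* for 90% confidence is 1.645, so the margin of error is 1.645 × 0.02960 = 0.04869.
Point estimate p̂₁ − p̂₂ = 0.7210 − 0.4430 = 0.2780.
0.2780 ± 0.04869 → (0.229, 0.327).

(0.229, 0.327)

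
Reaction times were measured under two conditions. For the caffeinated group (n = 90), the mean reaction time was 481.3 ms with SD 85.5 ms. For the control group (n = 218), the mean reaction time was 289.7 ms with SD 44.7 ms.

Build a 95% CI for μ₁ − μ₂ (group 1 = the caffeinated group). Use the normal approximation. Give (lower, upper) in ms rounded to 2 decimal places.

Per-group SEs: s₁/√n₁ = 85.5/√90 = 9.0125, s₂/√n₂ = 44.7/√218 = 3.0275.
Unpooled SE of the difference: √(81.22515625 + 9.16575625) = 9.5074.
Margin of error = z* · SE = 1.960 × 9.5074 = 18.6345.
x̄₁ − x̄₂ = 481.3 − 289.7 = 191.6000.
CI: 191.6000 ± 18.6345 = (172.97, 210.23).

(172.97, 210.23)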